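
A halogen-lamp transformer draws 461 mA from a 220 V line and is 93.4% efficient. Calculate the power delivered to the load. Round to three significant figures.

P_in = V_p I_p = 220 × 0.461 = 101.42 W.
P_out = η P_in = 0.934 × 101.42 = 94.7 W.

P_out ≈ 94.7 W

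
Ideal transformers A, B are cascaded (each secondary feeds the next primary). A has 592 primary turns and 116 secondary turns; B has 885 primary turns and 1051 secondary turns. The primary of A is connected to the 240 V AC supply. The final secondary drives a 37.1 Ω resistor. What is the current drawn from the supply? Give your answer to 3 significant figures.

I_supply ≈ 0.350 A

Secondary of A: V = 240.00 × 116/592 = 47.027 V.
Secondary of B: V = 47.027 × 1051/885 = 55.848 V.
I_load = 55.848/37.1 = 1.5053 A, so P_out = 55.848 × 1.5053 = 84.070 W.
All ideal ⇒ P_in = P_out, so I_supply = 84.070/240 = 0.350 A.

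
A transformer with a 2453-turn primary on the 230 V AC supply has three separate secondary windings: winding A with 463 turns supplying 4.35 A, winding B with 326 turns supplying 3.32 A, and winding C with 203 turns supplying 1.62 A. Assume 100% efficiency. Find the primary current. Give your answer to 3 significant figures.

I_p ≈ 1.40 A

V_A = 230 × 463/2453 = 43.412 V; V_B = 230 × 326/2453 = 30.567 V; V_C = 230 × 203/2453 = 19.034 V.
P_out = V_A I_A + V_B I_B + V_C I_C = 43.412×4.35 + 30.567×3.32 + 19.034×1.62 = 188.84 + 101.48 + 30.835 = 321.16 W.
Ideal ⇒ P_in = P_out, so I_p = P_out/V_p = 321.16/230 = 1.40 A.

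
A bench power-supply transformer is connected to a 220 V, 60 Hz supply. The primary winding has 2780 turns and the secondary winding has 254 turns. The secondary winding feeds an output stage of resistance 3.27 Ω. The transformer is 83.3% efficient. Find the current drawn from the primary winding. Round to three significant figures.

I_p ≈ 0.674 A

V_s = 220 × 254/2780 = 20.101 V.
I_s = V_s/R = 20.101/3.27 = 6.1470 A.
P_out = V_s I_s = 20.101 × 6.1470 = 123.56 W.
P_in = P_out/η = 123.56/0.833 = 148.33 W.
I_p = P_in/V_p = 148.33/220 = 0.674 A.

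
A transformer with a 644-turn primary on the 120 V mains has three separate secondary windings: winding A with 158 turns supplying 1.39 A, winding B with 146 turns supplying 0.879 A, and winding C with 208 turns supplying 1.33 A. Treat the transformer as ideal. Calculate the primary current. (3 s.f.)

V_A = 120 × 158/644 = 29.441 V; V_B = 120 × 146/644 = 27.205 V; V_C = 120 × 208/644 = 38.758 V.
P_out = V_A I_A + V_B I_B + V_C I_C = 29.441×1.39 + 27.205×0.879 + 38.758×1.33 = 40.923 + 23.913 + 51.548 = 116.38 W.
Ideal ⇒ P_in = P_out, so I_p = P_out/V_p = 116.38/120 = 0.970 A.

I_p ≈ 0.970 A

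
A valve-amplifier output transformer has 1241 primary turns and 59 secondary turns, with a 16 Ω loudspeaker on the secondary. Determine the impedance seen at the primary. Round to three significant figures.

Z_p ≈ 7080 Ω

Z_p = (N_p/N_s)² × Z_s = (1241/59)² × 16 = 7080 Ω.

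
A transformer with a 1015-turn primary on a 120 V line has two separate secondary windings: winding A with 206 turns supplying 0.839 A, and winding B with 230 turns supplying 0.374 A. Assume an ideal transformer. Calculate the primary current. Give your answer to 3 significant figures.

I_p ≈ 0.255 A

V_A = 120 × 206/1015 = 24.355 V; V_B = 120 × 230/1015 = 27.192 V.
P_out = V_A I_A + V_B I_B = 24.355×0.839 + 27.192×0.374 = 20.434 + 10.170 = 30.603 W.
Ideal ⇒ P_in = P_out, so I_p = P_out/V_p = 30.603/120 = 0.255 A.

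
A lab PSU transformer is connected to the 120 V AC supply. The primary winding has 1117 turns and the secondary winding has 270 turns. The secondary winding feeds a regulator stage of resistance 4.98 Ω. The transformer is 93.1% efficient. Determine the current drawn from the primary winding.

V_s = 120 × 270/1117 = 29.006 V.
I_s = V_s/R = 29.006/4.98 = 5.8246 A.
P_out = V_s I_s = 29.006 × 5.8246 = 168.95 W.
P_in = P_out/η = 168.95/0.931 = 181.47 W.
I_p = P_in/V_p = 181.47/120 = 1.51 A.

I_p ≈ 1.51 A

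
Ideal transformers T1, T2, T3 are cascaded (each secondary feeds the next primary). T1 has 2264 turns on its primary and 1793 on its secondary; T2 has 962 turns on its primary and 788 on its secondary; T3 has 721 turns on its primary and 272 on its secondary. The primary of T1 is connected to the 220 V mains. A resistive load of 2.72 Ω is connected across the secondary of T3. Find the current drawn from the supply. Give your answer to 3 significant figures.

Secondary of T1: V = 220.00 × 1793/2264 = 174.23 V.
Secondary of T2: V = 174.23 × 788/962 = 142.72 V.
Secondary of T3: V = 142.72 × 272/721 = 53.841 V.
I_load = 53.841/2.72 = 19.794 A, so P_out = 53.841 × 19.794 = 1065.7 W.
All ideal ⇒ P_in = P_out, so I_supply = 1065.7/220 = 4.84 A.

I_supply ≈ 4.84 A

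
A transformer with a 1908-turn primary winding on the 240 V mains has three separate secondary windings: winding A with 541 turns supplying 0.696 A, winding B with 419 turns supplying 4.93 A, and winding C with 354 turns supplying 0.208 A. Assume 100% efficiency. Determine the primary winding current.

V_A = 240 × 541/1908 = 68.050 V; V_B = 240 × 419/1908 = 52.704 V; V_C = 240 × 354/1908 = 44.528 V.
P_out = V_A I_A + V_B I_B + V_C I_C = 68.050×0.696 + 52.704×4.93 + 44.528×0.208 = 47.363 + 259.83 + 9.2619 = 316.46 W.
Ideal ⇒ P_in = P_out, so I_p = P_out/V_p = 316.46/240 = 1.32 A.

I_p ≈ 1.32 A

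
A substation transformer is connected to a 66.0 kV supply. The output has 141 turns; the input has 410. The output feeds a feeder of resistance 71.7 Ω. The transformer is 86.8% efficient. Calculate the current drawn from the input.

V_out = 66000 × 141/410 = 22698 V.
I_out = V_out/R = 22698/71.7 = 316.56 A.
P_out = V_out I_out = 22698 × 316.56 = 7.1852×10^6 W.
P_in = P_out/η = 7.1852×10^6/0.868 = 8.2779×10^6 W.
I_in = P_in/V_in = 8.2779×10^6/66000 = 125 A.

I_in ≈ 125 A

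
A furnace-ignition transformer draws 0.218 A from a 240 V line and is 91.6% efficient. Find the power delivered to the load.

P_in = V_p I_p = 240 × 0.218 = 52.320 W.
P_out = η P_in = 0.916 × 52.320 = 47.9 W.

P_out ≈ 47.9 W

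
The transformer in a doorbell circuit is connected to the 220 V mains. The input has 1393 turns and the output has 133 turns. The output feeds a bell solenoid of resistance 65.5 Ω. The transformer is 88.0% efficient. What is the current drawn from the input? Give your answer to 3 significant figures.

V_out = 220 × 133/1393 = 21.005 V.
I_out = V_out/R = 21.005/65.5 = 0.32069 A.
P_out = V_out I_out = 21.005 × 0.32069 = 6.7360 W.
P_in = P_out/η = 6.7360/0.880 = 7.6546 W.
I_in = P_in/V_in = 7.6546/220 = 0.0348 A.

I_in ≈ 0.0348 A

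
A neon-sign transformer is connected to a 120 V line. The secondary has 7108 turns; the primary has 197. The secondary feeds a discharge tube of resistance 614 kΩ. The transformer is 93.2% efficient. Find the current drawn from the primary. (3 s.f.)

V_s = 120 × 7108/197 = 4329.7 V.
I_s = V_s/R = 4329.7/614000 = 0.0070517 A.
P_out = V_s I_s = 4329.7 × 0.0070517 = 30.532 W.
P_in = P_out/η = 30.532/0.932 = 32.760 W.
I_p = P_in/V_p = 32.760/120 = 0.273 A.

I_p ≈ 0.273 A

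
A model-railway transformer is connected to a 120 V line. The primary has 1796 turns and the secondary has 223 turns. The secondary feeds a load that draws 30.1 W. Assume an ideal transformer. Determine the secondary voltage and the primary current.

V_s ≈ 14.9 V, I_p ≈ 0.251 A

V_s = V_p × N_s/N_p = 120 × 223/1796 = 14.900 V.
I_s = P/V_s = 30.1/14.900 = 2.0202 A.
I_p = I_s × N_s/N_p = 2.0202 × 223/1796 = 0.251 A.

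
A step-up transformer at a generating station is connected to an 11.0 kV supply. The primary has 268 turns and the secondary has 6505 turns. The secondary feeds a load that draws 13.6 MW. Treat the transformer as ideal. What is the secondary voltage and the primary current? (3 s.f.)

V_s = V_p × N_s/N_p = 11000 × 6505/268 = 267000 V.
I_s = P/V_s = 1.36×10^7/267000 = 50.937 A.
I_p = I_s × N_s/N_p = 50.937 × 6505/268 = 1240 A.

V_s ≈ 267000 V, I_p ≈ 1240 A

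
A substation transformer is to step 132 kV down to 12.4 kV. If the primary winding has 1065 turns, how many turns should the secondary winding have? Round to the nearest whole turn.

N_s = 100 turns

N_s/N_p = V_s/V_p, so N_s = 1065 × 12400/132000 = 100.0 ≈ 100 turns.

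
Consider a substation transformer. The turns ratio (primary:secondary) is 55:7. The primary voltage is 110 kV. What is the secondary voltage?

V_s/V_p = N_s/N_p, so V_s = 110000 × 7/55 = 14000 V.

V_s ≈ 14000 V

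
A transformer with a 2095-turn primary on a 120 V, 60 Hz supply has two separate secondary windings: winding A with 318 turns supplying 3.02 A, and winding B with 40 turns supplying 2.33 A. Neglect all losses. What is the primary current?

V_A = 120 × 318/2095 = 18.215 V; V_B = 120 × 40/2095 = 2.2912 V.
P_out = V_A I_A + V_B I_B = 18.215×3.02 + 2.2912×2.33 = 55.009 + 5.3384 = 60.347 W.
Ideal ⇒ P_in = P_out, so I_p = P_out/V_p = 60.347/120 = 0.503 A.

I_p ≈ 0.503 A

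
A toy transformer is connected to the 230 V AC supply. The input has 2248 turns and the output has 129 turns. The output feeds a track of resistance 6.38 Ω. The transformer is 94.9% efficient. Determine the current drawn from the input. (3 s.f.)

V_out = 230 × 129/2248 = 13.198 V.
I_out = V_out/R = 13.198/6.38 = 2.0687 A.
P_out = V_out I_out = 13.198 × 2.0687 = 27.304 W.
P_in = P_out/η = 27.304/0.949 = 28.771 W.
I_in = P_in/V_in = 28.771/230 = 0.125 A.

I_in ≈ 0.125 A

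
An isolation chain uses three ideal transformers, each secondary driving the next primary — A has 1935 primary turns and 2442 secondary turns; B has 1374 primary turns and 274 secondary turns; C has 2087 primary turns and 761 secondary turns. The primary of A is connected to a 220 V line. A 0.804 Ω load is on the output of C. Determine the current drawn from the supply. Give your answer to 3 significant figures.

I_supply ≈ 2.30 A

Secondary of A: V = 220.00 × 2442/1935 = 277.64 V.
Secondary of B: V = 277.64 × 274/1374 = 55.367 V.
Secondary of C: V = 55.367 × 761/2087 = 20.189 V.
I_load = 20.189/0.804 = 25.111 A, so P_out = 20.189 × 25.111 = 506.96 W.
All ideal ⇒ P_in = P_out, so I_supply = 506.96/220 = 2.30 A.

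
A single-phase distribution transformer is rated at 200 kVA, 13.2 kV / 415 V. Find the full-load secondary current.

I_s ≈ 482 A

I_s = S/V_s = 200000/415 = 482 A.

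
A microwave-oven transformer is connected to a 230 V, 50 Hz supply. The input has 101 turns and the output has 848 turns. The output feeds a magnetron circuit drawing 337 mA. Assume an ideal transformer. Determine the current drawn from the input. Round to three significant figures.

For an ideal transformer I_in N_in = I_out N_out, so I_in = 0.337 × 848/101 = 2.83 A.

I_in ≈ 2.83 A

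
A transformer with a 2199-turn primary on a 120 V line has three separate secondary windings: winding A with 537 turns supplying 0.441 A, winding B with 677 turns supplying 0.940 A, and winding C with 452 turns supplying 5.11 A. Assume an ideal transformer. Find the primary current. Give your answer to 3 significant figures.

V_A = 120 × 537/2199 = 29.304 V; V_B = 120 × 677/2199 = 36.944 V; V_C = 120 × 452/2199 = 24.666 V.
P_out = V_A I_A + V_B I_B + V_C I_C = 29.304×0.441 + 36.944×0.940 + 24.666×5.11 = 12.923 + 34.727 + 126.04 = 173.69 W.
Ideal ⇒ P_in = P_out, so I_p = P_out/V_p = 173.69/120 = 1.45 A.

I_p ≈ 1.45 A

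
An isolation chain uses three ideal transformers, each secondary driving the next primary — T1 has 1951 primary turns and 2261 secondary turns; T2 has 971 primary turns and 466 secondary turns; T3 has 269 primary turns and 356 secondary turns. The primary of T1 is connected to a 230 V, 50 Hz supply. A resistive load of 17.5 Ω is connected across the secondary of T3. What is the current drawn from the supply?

I_supply ≈ 7.12 A

After T1: V = 230.00 × 2261/1951 = 266.55 V.
After T2: V = 266.55 × 466/971 = 127.92 V.
After T3: V = 127.92 × 356/269 = 169.29 V.
I_load = 169.29/17.5 = 9.6738 A, so P_out = 169.29 × 9.6738 = 1637.7 W.
All ideal ⇒ P_in = P_out, so I_supply = 1637.7/230 = 7.12 A.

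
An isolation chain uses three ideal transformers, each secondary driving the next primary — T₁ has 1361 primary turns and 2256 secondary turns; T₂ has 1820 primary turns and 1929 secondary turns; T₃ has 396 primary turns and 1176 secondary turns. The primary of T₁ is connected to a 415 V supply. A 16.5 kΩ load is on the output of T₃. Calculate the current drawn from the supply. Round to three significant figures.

I_supply ≈ 0.685 A

Secondary of T₁: V = 415.00 × 2256/1361 = 687.91 V.
Secondary of T₂: V = 687.91 × 1929/1820 = 729.10 V.
Secondary of T₃: V = 729.10 × 1176/396 = 2165.2 V.
I_load = 2165.2/16500 = 0.13123 A, so P_out = 2165.2 × 0.13123 = 284.13 W.
All ideal ⇒ P_in = P_out, so I_supply = 284.13/415 = 0.685 A.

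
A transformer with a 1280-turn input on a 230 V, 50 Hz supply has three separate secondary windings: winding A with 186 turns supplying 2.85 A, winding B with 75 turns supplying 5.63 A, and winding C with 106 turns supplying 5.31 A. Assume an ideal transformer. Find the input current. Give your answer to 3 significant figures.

I_in ≈ 1.18 A

V_A = 230 × 186/1280 = 33.422 V; V_B = 230 × 75/1280 = 13.477 V; V_C = 230 × 106/1280 = 19.047 V.
P_out = V_A I_A + V_B I_B + V_C I_C = 33.422×2.85 + 13.477×5.63 + 19.047×5.31 = 95.252 + 75.873 + 101.14 = 272.26 W.
Ideal ⇒ P_in = P_out, so I_in = P_out/V_in = 272.26/230 = 1.18 A.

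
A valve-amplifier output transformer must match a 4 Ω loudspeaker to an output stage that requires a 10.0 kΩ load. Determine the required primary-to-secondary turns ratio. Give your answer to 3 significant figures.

N_p/N_s ≈ 50.0

Z_p/Z_s = (N_p/N_s)², so N_p/N_s = √(10000/4) = √2500 = 50.0.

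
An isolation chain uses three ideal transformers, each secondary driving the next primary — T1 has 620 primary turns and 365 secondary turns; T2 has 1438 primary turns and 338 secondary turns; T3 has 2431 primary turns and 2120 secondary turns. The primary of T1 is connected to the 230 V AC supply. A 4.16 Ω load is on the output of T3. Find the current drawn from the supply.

After T1: V = 230.00 × 365/620 = 135.40 V.
After T2: V = 135.40 × 338/1438 = 31.826 V.
After T3: V = 31.826 × 2120/2431 = 27.755 V.
I_load = 27.755/4.16 = 6.6718 A, so P_out = 27.755 × 6.6718 = 185.17 W.
All ideal ⇒ P_in = P_out, so I_supply = 185.17/230 = 0.805 A.

I_supply ≈ 0.805 A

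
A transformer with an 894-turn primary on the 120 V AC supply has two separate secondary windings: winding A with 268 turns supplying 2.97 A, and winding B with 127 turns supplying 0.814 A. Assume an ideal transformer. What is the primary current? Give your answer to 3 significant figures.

V_A = 120 × 268/894 = 35.973 V; V_B = 120 × 127/894 = 17.047 V.
P_out = V_A I_A + V_B I_B = 35.973×2.97 + 17.047×0.814 = 106.84 + 13.876 = 120.72 W.
Ideal ⇒ P_in = P_out, so I_p = P_out/V_p = 120.72/120 = 1.01 A.

I_p ≈ 1.01 A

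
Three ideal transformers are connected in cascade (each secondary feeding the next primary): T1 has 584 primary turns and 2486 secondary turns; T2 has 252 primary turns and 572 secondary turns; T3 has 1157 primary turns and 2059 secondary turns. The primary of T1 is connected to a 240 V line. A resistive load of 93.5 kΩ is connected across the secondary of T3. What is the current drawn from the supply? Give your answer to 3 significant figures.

After T1: V = 240.00 × 2486/584 = 1021.6 V.
After T2: V = 1021.6 × 572/252 = 2319.0 V.
After T3: V = 2319.0 × 2059/1157 = 4126.8 V.
I_load = 4126.8/93500 = 0.044137 A, so P_out = 4126.8 × 0.044137 = 182.15 W.
All ideal ⇒ P_in = P_out, so I_supply = 182.15/240 = 0.759 A.

I_supply ≈ 0.759 A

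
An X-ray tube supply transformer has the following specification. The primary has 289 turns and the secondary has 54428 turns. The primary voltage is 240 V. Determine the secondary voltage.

V_s/V_p = N_s/N_p, so V_s = 240 × 54428/289 = 45200 V.

V_s ≈ 45200 V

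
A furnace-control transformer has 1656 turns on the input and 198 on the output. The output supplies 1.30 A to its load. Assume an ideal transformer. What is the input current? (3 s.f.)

For an ideal transformer I_in/I_out = N_out/N_in, so I_in = 1.30 × 198/1656 = 0.155 A.

I_in ≈ 0.155 A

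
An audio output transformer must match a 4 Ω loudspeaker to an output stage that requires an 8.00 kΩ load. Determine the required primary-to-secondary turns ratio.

N_p/N_s ≈ 44.7

Z_p/Z_s = (N_p/N_s)², so N_p/N_s = √(8000/4) = √2000 = 44.7.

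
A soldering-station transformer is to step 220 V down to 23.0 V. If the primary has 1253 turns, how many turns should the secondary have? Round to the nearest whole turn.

N_s = 131 turns

N_s/N_p = V_s/V_p, so N_s = 1253 × 23.0/220 = 131.0 ≈ 131 turns.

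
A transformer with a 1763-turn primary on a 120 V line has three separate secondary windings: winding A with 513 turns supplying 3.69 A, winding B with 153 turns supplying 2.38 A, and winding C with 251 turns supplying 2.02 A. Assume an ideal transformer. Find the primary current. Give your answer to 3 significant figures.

I_p ≈ 1.57 A

V_A = 120 × 513/1763 = 34.918 V; V_B = 120 × 153/1763 = 10.414 V; V_C = 120 × 251/1763 = 17.085 V.
P_out = V_A I_A + V_B I_B + V_C I_C = 34.918×3.69 + 10.414×2.38 + 17.085×2.02 = 128.85 + 24.785 + 34.511 = 188.14 W.
Ideal ⇒ P_in = P_out, so I_p = P_out/V_p = 188.14/120 = 1.57 A.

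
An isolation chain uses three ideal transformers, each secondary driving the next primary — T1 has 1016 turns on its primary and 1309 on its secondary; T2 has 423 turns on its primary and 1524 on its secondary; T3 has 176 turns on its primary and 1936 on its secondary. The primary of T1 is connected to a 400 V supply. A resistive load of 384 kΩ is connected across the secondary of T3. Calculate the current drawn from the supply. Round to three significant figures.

After T1: V = 400.00 × 1309/1016 = 515.35 V.
After T2: V = 515.35 × 1524/423 = 1856.7 V.
After T3: V = 1856.7 × 1936/176 = 20424 V.
I_load = 20424/384000 = 0.053188 A, so P_out = 20424 × 0.053188 = 1086.3 W.
All ideal ⇒ P_in = P_out, so I_supply = 1086.3/400 = 2.72 A.

I_supply ≈ 2.72 A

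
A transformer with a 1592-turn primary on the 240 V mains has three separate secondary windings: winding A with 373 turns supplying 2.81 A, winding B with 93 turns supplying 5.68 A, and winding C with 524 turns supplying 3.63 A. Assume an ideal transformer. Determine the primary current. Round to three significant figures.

I_p ≈ 2.18 A

V_A = 240 × 373/1592 = 56.231 V; V_B = 240 × 93/1592 = 14.020 V; V_C = 240 × 524/1592 = 78.995 V.
P_out = V_A I_A + V_B I_B + V_C I_C = 56.231×2.81 + 14.020×5.68 + 78.995×3.63 = 158.01 + 79.634 + 286.75 = 524.40 W.
Ideal ⇒ P_in = P_out, so I_p = P_out/V_p = 524.40/240 = 2.18 A.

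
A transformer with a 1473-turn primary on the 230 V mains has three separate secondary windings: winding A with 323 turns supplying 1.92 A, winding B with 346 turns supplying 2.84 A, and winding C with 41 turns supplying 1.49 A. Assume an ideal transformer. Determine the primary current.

V_A = 230 × 323/1473 = 50.434 V; V_B = 230 × 346/1473 = 54.026 V; V_C = 230 × 41/1473 = 6.4019 V.
P_out = V_A I_A + V_B I_B + V_C I_C = 50.434×1.92 + 54.026×2.84 + 6.4019×1.49 = 96.834 + 153.43 + 9.5388 = 259.81 W.
Ideal ⇒ P_in = P_out, so I_p = P_out/V_p = 259.81/230 = 1.13 A.

I_p ≈ 1.13 A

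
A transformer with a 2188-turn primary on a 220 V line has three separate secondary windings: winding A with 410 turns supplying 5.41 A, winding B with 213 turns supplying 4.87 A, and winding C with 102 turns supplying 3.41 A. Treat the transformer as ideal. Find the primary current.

I_p ≈ 1.65 A

V_A = 220 × 410/2188 = 41.225 V; V_B = 220 × 213/2188 = 21.417 V; V_C = 220 × 102/2188 = 10.256 V.
P_out = V_A I_A + V_B I_B + V_C I_C = 41.225×5.41 + 21.417×4.87 + 10.256×3.41 = 223.03 + 104.30 + 34.973 = 362.30 W.
Ideal ⇒ P_in = P_out, so I_p = P_out/V_p = 362.30/220 = 1.65 A.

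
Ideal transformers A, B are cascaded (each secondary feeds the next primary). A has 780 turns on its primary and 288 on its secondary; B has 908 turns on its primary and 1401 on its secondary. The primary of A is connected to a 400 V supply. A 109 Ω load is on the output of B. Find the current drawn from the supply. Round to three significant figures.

I_supply ≈ 1.19 A

After A: V = 400.00 × 288/780 = 147.69 V.
After B: V = 147.69 × 1401/908 = 227.88 V.
I_load = 227.88/109 = 2.0907 A, so P_out = 227.88 × 2.0907 = 476.42 W.
All ideal ⇒ P_in = P_out, so I_supply = 476.42/400 = 1.19 A.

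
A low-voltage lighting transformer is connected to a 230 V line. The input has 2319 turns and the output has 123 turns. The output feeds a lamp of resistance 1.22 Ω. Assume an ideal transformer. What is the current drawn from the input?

V_out = V_in × N_out/N_in = 230 × 123/2319 = 12.199 V.
I_out = V_out/R = 12.199/1.22 = 9.9994 A.
For an ideal transformer I_in N_in = I_out N_out, so I_in = 9.9994 × 123/2319 = 0.530 A.

I_in ≈ 0.530 A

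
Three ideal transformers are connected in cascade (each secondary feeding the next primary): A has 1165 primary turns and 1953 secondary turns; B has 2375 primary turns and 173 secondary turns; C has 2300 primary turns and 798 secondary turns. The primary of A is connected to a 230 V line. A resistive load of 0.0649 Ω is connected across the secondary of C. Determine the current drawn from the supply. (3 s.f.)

I_supply ≈ 6.36 A

After A: V = 230.00 × 1953/1165 = 385.57 V.
After B: V = 385.57 × 173/2375 = 28.086 V.
After C: V = 28.086 × 798/2300 = 9.7445 V.
I_load = 9.7445/0.0649 = 150.15 A, so P_out = 9.7445 × 150.15 = 1463.1 W.
All ideal ⇒ P_in = P_out, so I_supply = 1463.1/230 = 6.36 A.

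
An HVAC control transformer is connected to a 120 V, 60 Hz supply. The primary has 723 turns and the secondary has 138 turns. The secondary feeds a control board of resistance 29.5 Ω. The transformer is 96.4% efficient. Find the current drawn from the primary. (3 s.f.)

V_s = 120 × 138/723 = 22.905 V.
I_s = V_s/R = 22.905/29.5 = 0.77643 A.
P_out = V_s I_s = 22.905 × 0.77643 = 17.784 W.
P_in = P_out/η = 17.784/0.964 = 18.448 W.
I_p = P_in/V_p = 18.448/120 = 0.154 A.

I_p ≈ 0.154 A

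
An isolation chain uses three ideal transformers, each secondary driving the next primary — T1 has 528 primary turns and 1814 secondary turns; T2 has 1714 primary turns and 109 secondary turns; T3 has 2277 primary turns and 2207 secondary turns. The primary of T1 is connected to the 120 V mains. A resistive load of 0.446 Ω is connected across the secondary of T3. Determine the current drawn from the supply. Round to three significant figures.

After T1: V = 120.00 × 1814/528 = 412.27 V.
After T2: V = 412.27 × 109/1714 = 26.218 V.
After T3: V = 26.218 × 2207/2277 = 25.412 V.
I_load = 25.412/0.446 = 56.978 A, so P_out = 25.412 × 56.978 = 1447.9 W.
All ideal ⇒ P_in = P_out, so I_supply = 1447.9/120 = 12.1 A.

I_supply ≈ 12.1 A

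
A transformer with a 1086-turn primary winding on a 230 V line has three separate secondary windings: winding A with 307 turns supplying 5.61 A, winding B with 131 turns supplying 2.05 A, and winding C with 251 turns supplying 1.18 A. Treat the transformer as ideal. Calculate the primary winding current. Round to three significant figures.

I_p ≈ 2.11 A

V_A = 230 × 307/1086 = 65.018 V; V_B = 230 × 131/1086 = 27.744 V; V_C = 230 × 251/1086 = 53.158 V.
P_out = V_A I_A + V_B I_B + V_C I_C = 65.018×5.61 + 27.744×2.05 + 53.158×1.18 = 364.75 + 56.875 + 62.727 = 484.36 W.
Ideal ⇒ P_in = P_out, so I_p = P_out/V_p = 484.36/230 = 2.11 A.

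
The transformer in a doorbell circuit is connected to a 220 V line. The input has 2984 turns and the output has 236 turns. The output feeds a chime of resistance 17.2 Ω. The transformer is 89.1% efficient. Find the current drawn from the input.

V_out = 220 × 236/2984 = 17.399 V.
I_out = V_out/R = 17.399/17.2 = 1.0116 A.
P_out = V_out I_out = 17.399 × 1.0116 = 17.601 W.
P_in = P_out/η = 17.601/0.891 = 19.754 W.
I_in = P_in/V_in = 19.754/220 = 0.0898 A.

I_in ≈ 0.0898 A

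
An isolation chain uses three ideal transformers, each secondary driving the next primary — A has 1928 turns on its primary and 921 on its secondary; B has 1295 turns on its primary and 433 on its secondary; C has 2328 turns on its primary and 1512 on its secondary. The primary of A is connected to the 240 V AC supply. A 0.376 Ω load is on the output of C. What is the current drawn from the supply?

After A: V = 240.00 × 921/1928 = 114.65 V.
After B: V = 114.65 × 433/1295 = 38.334 V.
After C: V = 38.334 × 1512/2328 = 24.897 V.
I_load = 24.897/0.376 = 66.216 A, so P_out = 24.897 × 66.216 = 1648.6 W.
All ideal ⇒ P_in = P_out, so I_supply = 1648.6/240 = 6.87 A.

I_supply ≈ 6.87 A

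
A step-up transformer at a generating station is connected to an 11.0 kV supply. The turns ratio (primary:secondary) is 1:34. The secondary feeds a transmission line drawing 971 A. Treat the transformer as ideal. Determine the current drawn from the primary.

I_p ≈ 33000 A

For an ideal transformer I_p N_p = I_s N_s, so I_p = 971 × 34/1 = 33000 A.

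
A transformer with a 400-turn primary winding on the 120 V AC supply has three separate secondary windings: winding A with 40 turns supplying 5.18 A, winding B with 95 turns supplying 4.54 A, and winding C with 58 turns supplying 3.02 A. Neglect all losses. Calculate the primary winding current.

I_p ≈ 2.03 A

V_A = 120 × 40/400 = 12.000 V; V_B = 120 × 95/400 = 28.500 V; V_C = 120 × 58/400 = 17.400 V.
P_out = V_A I_A + V_B I_B + V_C I_C = 12.000×5.18 + 28.500×4.54 + 17.400×3.02 = 62.160 + 129.39 + 52.548 = 244.10 W.
Ideal ⇒ P_in = P_out, so I_p = P_out/V_p = 244.10/120 = 2.03 A.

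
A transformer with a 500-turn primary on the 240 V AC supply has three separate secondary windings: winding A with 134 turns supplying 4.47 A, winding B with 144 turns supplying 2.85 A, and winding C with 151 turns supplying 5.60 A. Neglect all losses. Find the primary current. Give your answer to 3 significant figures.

V_A = 240 × 134/500 = 64.320 V; V_B = 240 × 144/500 = 69.120 V; V_C = 240 × 151/500 = 72.480 V.
P_out = V_A I_A + V_B I_B + V_C I_C = 64.320×4.47 + 69.120×2.85 + 72.480×5.60 = 287.51 + 196.99 + 405.89 = 890.39 W.
Ideal ⇒ P_in = P_out, so I_p = P_out/V_p = 890.39/240 = 3.71 A.

I_p ≈ 3.71 A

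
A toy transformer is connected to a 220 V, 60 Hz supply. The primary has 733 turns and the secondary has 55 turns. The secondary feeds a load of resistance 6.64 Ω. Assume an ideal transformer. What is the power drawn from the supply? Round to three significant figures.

P ≈ 41.0 W

V_s = V_p × N_s/N_p = 220 × 55/733 = 16.508 V.
I_s = V_s/R = 16.508/6.64 = 2.4861 A.
I_p = I_s × N_s/N_p = 2.4861 × 55/733 = 0.18654 A.
P = V_p I_p = 220 × 0.18654 = 41.0 W.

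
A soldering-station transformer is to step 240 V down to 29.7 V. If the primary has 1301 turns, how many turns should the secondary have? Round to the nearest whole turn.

N_s = 161 turns

N_s/N_p = V_s/V_p, so N_s = 1301 × 29.7/240 = 161.0 ≈ 161 turns.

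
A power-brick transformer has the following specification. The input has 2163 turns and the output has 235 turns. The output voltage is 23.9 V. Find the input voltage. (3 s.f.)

V_in ≈ 220 V

V_in/V_out = N_in/N_out, so V_in = 23.9 × 2163/235 = 220 V.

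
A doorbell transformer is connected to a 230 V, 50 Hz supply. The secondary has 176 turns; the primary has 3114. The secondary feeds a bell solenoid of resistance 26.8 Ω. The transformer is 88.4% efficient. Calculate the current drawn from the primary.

V_s = 230 × 176/3114 = 12.999 V.
I_s = V_s/R = 12.999/26.8 = 0.48505 A.
P_out = V_s I_s = 12.999 × 0.48505 = 6.3053 W.
P_in = P_out/η = 6.3053/0.884 = 7.1327 W.
I_p = P_in/V_p = 7.1327/230 = 0.0310 A.

I_p ≈ 0.0310 A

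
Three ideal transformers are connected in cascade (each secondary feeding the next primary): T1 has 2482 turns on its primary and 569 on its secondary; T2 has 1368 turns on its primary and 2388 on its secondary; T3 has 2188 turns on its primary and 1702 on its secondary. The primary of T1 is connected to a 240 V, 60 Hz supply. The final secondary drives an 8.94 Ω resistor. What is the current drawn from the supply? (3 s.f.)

After T1: V = 240.00 × 569/2482 = 55.020 V.
After T2: V = 55.020 × 2388/1368 = 96.044 V.
After T3: V = 96.044 × 1702/2188 = 74.711 V.
I_load = 74.711/8.94 = 8.3569 A, so P_out = 74.711 × 8.3569 = 624.35 W.
All ideal ⇒ P_in = P_out, so I_supply = 624.35/240 = 2.60 A.

I_supply ≈ 2.60 A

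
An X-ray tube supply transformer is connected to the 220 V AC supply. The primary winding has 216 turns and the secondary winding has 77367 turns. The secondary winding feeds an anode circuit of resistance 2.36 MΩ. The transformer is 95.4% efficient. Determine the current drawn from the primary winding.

I_p ≈ 12.5 A

V_s = 220 × 77367/216 = 78800 V.
I_s = V_s/R = 78800/(2.36×10^6) = 0.033390 A.
P_out = V_s I_s = 78800 × 0.033390 = 2631.1 W.
P_in = P_out/η = 2631.1/0.954 = 2758.0 W.
I_p = P_in/V_p = 2758.0/220 = 12.5 A.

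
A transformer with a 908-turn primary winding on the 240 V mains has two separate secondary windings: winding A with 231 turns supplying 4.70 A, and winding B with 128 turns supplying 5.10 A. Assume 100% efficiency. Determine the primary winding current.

V_A = 240 × 231/908 = 61.057 V; V_B = 240 × 128/908 = 33.833 V.
P_out = V_A I_A + V_B I_B = 61.057×4.70 + 33.833×5.10 = 286.97 + 172.55 = 459.52 W.
Ideal ⇒ P_in = P_out, so I_p = P_out/V_p = 459.52/240 = 1.91 A.

I_p ≈ 1.91 A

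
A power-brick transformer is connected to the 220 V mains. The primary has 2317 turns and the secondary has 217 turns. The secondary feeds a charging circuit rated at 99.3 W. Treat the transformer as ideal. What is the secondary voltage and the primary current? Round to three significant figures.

V_s ≈ 20.6 V, I_p ≈ 0.451 A

V_s = V_p × N_s/N_p = 220 × 217/2317 = 20.604 V.
I_s = P/V_s = 99.3/20.604 = 4.8194 A.
I_p = I_s × N_s/N_p = 4.8194 × 217/2317 = 0.451 A.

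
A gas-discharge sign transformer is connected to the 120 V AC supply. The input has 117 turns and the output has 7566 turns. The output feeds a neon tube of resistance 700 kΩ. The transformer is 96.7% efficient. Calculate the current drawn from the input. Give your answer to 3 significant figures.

V_out = 120 × 7566/117 = 7760.0 V.
I_out = V_out/R = 7760.0/700000 = 0.011086 A.
P_out = V_out I_out = 7760.0 × 0.011086 = 86.025 W.
P_in = P_out/η = 86.025/0.967 = 88.961 W.
I_in = P_in/V_in = 88.961/120 = 0.741 A.

I_in ≈ 0.741 A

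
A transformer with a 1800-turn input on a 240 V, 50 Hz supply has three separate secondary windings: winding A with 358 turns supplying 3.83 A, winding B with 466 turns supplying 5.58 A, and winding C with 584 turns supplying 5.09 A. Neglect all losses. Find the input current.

I_in ≈ 3.86 A

V_A = 240 × 358/1800 = 47.733 V; V_B = 240 × 466/1800 = 62.133 V; V_C = 240 × 584/1800 = 77.867 V.
P_out = V_A I_A + V_B I_B + V_C I_C = 47.733×3.83 + 62.133×5.58 + 77.867×5.09 = 182.82 + 346.70 + 396.34 = 925.86 W.
Ideal ⇒ P_in = P_out, so I_in = P_out/V_in = 925.86/240 = 3.86 A.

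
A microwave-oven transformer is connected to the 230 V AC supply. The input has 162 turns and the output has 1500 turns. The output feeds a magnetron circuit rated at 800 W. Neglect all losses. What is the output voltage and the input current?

V_out = V_in × N_out/N_in = 230 × 1500/162 = 2129.6 V.
I_out = P/V_out = 800/2129.6 = 0.37565 A.
I_in = I_out × N_out/N_in = 0.37565 × 1500/162 = 3.48 A.

V_out ≈ 2130 V, I_in ≈ 3.48 A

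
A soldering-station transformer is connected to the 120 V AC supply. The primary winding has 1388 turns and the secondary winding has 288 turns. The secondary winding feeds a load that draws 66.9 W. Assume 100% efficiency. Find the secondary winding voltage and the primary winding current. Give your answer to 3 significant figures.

V_s = V_p × N_s/N_p = 120 × 288/1388 = 24.899 V.
I_s = P/V_s = 66.9/24.899 = 2.6868 A.
I_p = I_s × N_s/N_p = 2.6868 × 288/1388 = 0.558 A.

V_s ≈ 24.9 V, I_p ≈ 0.558 A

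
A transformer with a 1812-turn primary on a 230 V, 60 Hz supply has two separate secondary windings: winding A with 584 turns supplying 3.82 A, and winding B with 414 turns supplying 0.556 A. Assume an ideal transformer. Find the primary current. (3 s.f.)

V_A = 230 × 584/1812 = 74.128 V; V_B = 230 × 414/1812 = 52.550 V.
P_out = V_A I_A + V_B I_B = 74.128×3.82 + 52.550×0.556 = 283.17 + 29.218 = 312.39 W.
Ideal ⇒ P_in = P_out, so I_p = P_out/V_p = 312.39/230 = 1.36 A.

I_p ≈ 1.36 A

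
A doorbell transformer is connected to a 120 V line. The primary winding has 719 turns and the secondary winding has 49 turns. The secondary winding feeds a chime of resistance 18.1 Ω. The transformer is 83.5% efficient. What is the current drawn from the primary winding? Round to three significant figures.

V_s = 120 × 49/719 = 8.1780 V.
I_s = V_s/R = 8.1780/18.1 = 0.45182 A.
P_out = V_s I_s = 8.1780 × 0.45182 = 3.6950 W.
P_in = P_out/η = 3.6950/0.835 = 4.4252 W.
I_p = P_in/V_p = 4.4252/120 = 0.0369 A.

I_p ≈ 0.0369 A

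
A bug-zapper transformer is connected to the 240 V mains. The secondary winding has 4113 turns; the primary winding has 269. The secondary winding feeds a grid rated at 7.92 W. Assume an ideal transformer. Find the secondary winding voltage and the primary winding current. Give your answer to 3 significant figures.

V_s = V_p × N_s/N_p = 240 × 4113/269 = 3669.6 V.
I_s = P/V_s = 7.92/3669.6 = 0.0021583 A.
I_p = I_s × N_s/N_p = 0.0021583 × 4113/269 = 0.0330 A.

V_s ≈ 3670 V, I_p ≈ 0.0330 A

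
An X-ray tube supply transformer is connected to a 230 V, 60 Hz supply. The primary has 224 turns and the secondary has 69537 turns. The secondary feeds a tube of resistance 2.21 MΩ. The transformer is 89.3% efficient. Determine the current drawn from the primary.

I_p ≈ 11.2 A

V_s = 230 × 69537/224 = 71400 V.
I_s = V_s/R = 71400/(2.21×10^6) = 0.032308 A.
P_out = V_s I_s = 71400 × 0.032308 = 2306.7 W.
P_in = P_out/η = 2306.7/0.893 = 2583.1 W.
I_p = P_in/V_p = 2583.1/230 = 11.2 A.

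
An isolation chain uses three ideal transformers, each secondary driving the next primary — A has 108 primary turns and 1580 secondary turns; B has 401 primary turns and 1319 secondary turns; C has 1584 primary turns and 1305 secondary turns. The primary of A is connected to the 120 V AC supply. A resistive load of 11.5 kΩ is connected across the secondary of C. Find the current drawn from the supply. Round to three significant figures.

I_supply ≈ 16.4 A

Secondary of A: V = 120.00 × 1580/108 = 1755.6 V.
Secondary of B: V = 1755.6 × 1319/401 = 5774.5 V.
Secondary of C: V = 5774.5 × 1305/1584 = 4757.4 V.
I_load = 4757.4/11500 = 0.41369 A, so P_out = 4757.4 × 0.41369 = 1968.1 W.
All ideal ⇒ P_in = P_out, so I_supply = 1968.1/120 = 16.4 A.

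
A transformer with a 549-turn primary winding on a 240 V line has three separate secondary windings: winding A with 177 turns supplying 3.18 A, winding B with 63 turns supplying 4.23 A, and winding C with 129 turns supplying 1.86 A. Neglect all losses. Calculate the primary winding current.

I_p ≈ 1.95 A

V_A = 240 × 177/549 = 77.377 V; V_B = 240 × 63/549 = 27.541 V; V_C = 240 × 129/549 = 56.393 V.
P_out = V_A I_A + V_B I_B + V_C I_C = 77.377×3.18 + 27.541×4.23 + 56.393×1.86 = 246.06 + 116.50 + 104.89 = 467.45 W.
Ideal ⇒ P_in = P_out, so I_p = P_out/V_p = 467.45/240 = 1.95 A.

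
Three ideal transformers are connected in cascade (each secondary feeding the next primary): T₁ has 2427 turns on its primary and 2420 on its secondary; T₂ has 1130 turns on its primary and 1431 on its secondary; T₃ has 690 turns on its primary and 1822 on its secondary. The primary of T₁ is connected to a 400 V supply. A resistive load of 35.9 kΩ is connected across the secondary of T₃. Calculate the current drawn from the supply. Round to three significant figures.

After T₁: V = 400.00 × 2420/2427 = 398.85 V.
After T₂: V = 398.85 × 1431/1130 = 505.09 V.
After T₃: V = 505.09 × 1822/690 = 1333.7 V.
I_load = 1333.7/35900 = 0.037151 A, so P_out = 1333.7 × 0.037151 = 49.549 W.
All ideal ⇒ P_in = P_out, so I_supply = 49.549/400 = 0.124 A.

I_supply ≈ 0.124 A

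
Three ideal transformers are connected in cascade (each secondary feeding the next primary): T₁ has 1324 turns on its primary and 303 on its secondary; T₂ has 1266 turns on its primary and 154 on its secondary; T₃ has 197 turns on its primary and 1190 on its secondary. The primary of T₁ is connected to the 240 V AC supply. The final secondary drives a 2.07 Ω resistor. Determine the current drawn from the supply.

I_supply ≈ 3.28 A

Secondary of T₁: V = 240.00 × 303/1324 = 54.924 V.
Secondary of T₂: V = 54.924 × 154/1266 = 6.6812 V.
Secondary of T₃: V = 6.6812 × 1190/197 = 40.358 V.
I_load = 40.358/2.07 = 19.497 A, so P_out = 40.358 × 19.497 = 786.86 W.
All ideal ⇒ P_in = P_out, so I_supply = 786.86/240 = 3.28 A.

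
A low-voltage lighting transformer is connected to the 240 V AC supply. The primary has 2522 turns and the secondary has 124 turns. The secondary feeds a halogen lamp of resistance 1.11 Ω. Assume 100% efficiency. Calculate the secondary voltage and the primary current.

V_s ≈ 11.8 V, I_p ≈ 0.523 A

V_s = V_p × N_s/N_p = 240 × 124/2522 = 11.800 V.
I_s = V_s/R = 11.800/1.11 = 10.631 A.
I_p = I_s × N_s/N_p = 10.631 × 124/2522 = 0.523 A.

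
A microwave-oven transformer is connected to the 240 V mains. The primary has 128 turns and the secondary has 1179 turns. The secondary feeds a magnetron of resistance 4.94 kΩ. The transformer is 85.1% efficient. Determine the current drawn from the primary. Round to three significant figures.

I_p ≈ 4.84 A

V_s = 240 × 1179/128 = 2210.6 V.
I_s = V_s/R = 2210.6/4940 = 0.44749 A.
P_out = V_s I_s = 2210.6 × 0.44749 = 989.24 W.
P_in = P_out/η = 989.24/0.851 = 1162.4 W.
I_p = P_in/V_p = 1162.4/240 = 4.84 A.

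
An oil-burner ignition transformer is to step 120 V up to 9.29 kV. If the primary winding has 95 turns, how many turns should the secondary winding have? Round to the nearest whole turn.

N_s/N_p = V_s/V_p, so N_s = 95 × 9290/120 = 7354.6 ≈ 7355 turns.

N_s = 7355 turns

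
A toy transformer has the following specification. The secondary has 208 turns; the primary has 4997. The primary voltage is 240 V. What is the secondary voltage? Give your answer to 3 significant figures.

V_s/V_p = N_s/N_p, so V_s = 240 × 208/4997 = 9.99 V.

V_s ≈ 9.99 V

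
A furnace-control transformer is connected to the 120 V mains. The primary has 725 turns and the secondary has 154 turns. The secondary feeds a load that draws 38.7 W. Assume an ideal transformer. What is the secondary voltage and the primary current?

V_s = V_p × N_s/N_p = 120 × 154/725 = 25.490 V.
I_s = P/V_s = 38.7/25.490 = 1.5183 A.
I_p = I_s × N_s/N_p = 1.5183 × 154/725 = 0.323 A.

V_s ≈ 25.5 V, I_p ≈ 0.323 A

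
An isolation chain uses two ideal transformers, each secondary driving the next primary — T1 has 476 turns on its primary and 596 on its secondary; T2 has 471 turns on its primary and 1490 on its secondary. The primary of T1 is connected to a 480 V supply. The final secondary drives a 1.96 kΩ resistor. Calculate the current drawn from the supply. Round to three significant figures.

I_supply ≈ 3.84 A

Secondary of T1: V = 480.00 × 596/476 = 601.01 V.
Secondary of T2: V = 601.01 × 1490/471 = 1901.3 V.
I_load = 1901.3/1960 = 0.97004 A, so P_out = 1901.3 × 0.97004 = 1844.3 W.
All ideal ⇒ P_in = P_out, so I_supply = 1844.3/480 = 3.84 A.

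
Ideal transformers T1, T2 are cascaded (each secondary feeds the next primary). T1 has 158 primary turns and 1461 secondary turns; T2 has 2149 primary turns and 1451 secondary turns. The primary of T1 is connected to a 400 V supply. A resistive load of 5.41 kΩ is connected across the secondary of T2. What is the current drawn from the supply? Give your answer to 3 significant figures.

I_supply ≈ 2.88 A

After T1: V = 400.00 × 1461/158 = 3698.7 V.
After T2: V = 3698.7 × 1451/2149 = 2497.4 V.
I_load = 2497.4/5410 = 0.46162 A, so P_out = 2497.4 × 0.46162 = 1152.8 W.
All ideal ⇒ P_in = P_out, so I_supply = 1152.8/400 = 2.88 A.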